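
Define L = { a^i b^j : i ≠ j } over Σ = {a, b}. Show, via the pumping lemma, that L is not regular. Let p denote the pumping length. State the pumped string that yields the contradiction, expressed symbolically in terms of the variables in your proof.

a^{p+p!} b^{p+p!}

Assume L is regular. Let p be the pumping length given by the pumping lemma.
Choose w = a^p b^{p+p!}. Since p ≠ p+p!, w ∈ L; and |w| ≥ p.
By the pumping lemma, w = xyz with |xy| ≤ p and y is nonempty.
The first p characters of w are a's, so xy (and hence y) consists only of a's. Write y = a^k, 1 ≤ k ≤ p.
Since 1 ≤ k ≤ p, k divides p!; set t = 1 + p!/k. Then xy^t z has p + (p!/k)·k = p + p! copies of a. Now the a-count equals the b-count, so i ≠ j fails. So xy^t z = a^{p+p!} b^{p+p!} ∉ L.
This contradicts the pumping lemma, so L is not regular.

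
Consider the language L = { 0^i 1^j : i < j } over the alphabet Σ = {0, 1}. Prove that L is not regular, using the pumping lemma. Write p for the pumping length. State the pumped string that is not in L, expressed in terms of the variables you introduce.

Toward a contradiction, assume L is regular with pumping length p.
Choose w = 0^p 1^{p+1} ∈ L, with |w| = 2p+1 ≥ p.
The pumping lemma gives a decomposition w = xyz where |xy| ≤ p and y is nonempty.
Because |xy| ≤ p and w begins with p copies of 0, we have y = 0^k with 1 ≤ k ≤ p.
Consider xy^2z = 0^{p+k} 1^{p+1}. Since k ≥ 1, the 0-count p+k is at least p+1, so i < j fails; thus xy^2z ∉ L.
This is a contradiction; hence L is not regular.

0^{p+k} 1^{p+1}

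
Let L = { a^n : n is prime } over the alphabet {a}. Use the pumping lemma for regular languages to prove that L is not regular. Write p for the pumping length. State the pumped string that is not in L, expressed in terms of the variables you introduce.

a^{q(1+k)}

Assume L is regular; let p be its pumping constant.
Let q be a prime with q ≥ p+2 (infinitely many primes exist), and take w = a^q ∈ L with |w| = q ≥ p.
The pumping lemma gives a decomposition w = xyz where |xy| ≤ p and |y| > 0.
Then y = a^k for some k with 1 ≤ k ≤ p.
Since 1 ≤ k ≤ p, |xz| = q-k. Pump with i = q+1: |xy^{q+1}z| = (q-k)+(q+1)k = q+qk = q(1+k), which is composite (both factors ≥ 2). So xy^{q+1}z = a^{q(1+k)} ∉ L.
This contradicts the pumping lemma, so L is not regular.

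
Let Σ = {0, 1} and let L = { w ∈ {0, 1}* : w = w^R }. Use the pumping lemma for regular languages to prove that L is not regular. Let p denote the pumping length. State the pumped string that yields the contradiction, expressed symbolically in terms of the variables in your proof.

0^{p+k} 1 0^p

Assume L is regular; let p be its pumping constant.
Take w = 0^p 1 0^p, a palindrome of length 2p+1 ≥ p.
Write w = xyz as guaranteed by the lemma, with |xy| ≤ p and y is nonempty.
Because |xy| ≤ p and w begins with p copies of 0, we have y = 0^k with 1 ≤ k ≤ p.
Pump with i = 2: xy^2z = 0^{p+k} 1 0^p. Its reverse is 0^p 1 0^{p+k}, which differs from xy^2z since k ≥ 1. So xy^2z is not a palindrome and xy^2z ∉ L.
This contradicts the pumping lemma, so L is not regular.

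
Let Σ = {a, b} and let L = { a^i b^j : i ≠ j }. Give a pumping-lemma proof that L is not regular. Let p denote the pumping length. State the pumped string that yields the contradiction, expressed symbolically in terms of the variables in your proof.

Toward a contradiction, assume L is regular with pumping length p.
Choose w = a^p b^{p+p!}. Since p ≠ p+p!, w ∈ L; and |w| ≥ p.
The pumping lemma gives a decomposition w = xyz where |xy| ≤ p and |y| > 0.
Since the first p symbols of w are all a's and |xy| ≤ p, y lies entirely in the leading a-block: y = a^k for some k with 1 ≤ k ≤ p.
Since 1 ≤ k ≤ p, k divides p!; set t = 1 + p!/k. Then xy^t z has p + (p!/k)·k = p + p! copies of a. Now the a-count equals the b-count, so i ≠ j fails. So xy^t z = a^{p+p!} b^{p+p!} ∉ L.
This is a contradiction; hence L is not regular.

a^{p+p!} b^{p+p!}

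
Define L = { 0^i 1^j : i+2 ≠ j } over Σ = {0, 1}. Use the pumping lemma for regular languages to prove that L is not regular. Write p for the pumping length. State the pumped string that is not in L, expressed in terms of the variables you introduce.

Assume L is regular. Let p be the pumping length given by the pumping lemma.
Choose w = 0^p 1^{p+p!+2}. Since p ≠ (p+p!+2)-2 = p+p!, w ∈ L; and |w| ≥ p.
Write w = xyz as guaranteed by the lemma, with |xy| ≤ p and y is nonempty.
Since the first p symbols of w are all 0's and |xy| ≤ p, y lies entirely in the leading 0-block: y = 0^k for some k with 1 ≤ k ≤ p.
Since 1 ≤ k ≤ p, k divides p!; set t = 1 + p!/k. Then xy^t z has p + (p!/k)·k = p + p! copies of 0. Now the 0-count is p+p! and (1-count)-2 = (p+p!+2)-2 = p+p!, so i+2 ≠ j fails. So xy^t z = 0^{p+p!} 1^{p+p!+2} ∉ L.
Contradiction. Therefore L is not regular.

0^{p+p!} 1^{p+p!+2}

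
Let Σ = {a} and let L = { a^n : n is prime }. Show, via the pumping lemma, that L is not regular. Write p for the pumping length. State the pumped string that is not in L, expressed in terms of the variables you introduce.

Suppose for contradiction that L is regular, and let p be the pumping length.
Let q be a prime with q ≥ p+2 (infinitely many primes exist), and take w = a^q ∈ L with |w| = q ≥ p.
Write w = xyz as guaranteed by the lemma, with |xy| ≤ p and |y| > 0.
Then y = a^k for some k with 1 ≤ k ≤ p.
Since 1 ≤ k ≤ p, |xz| = q-k. Pump with i = q+1: |xy^{q+1}z| = (q-k)+(q+1)k = q+qk = q(1+k), which is composite (both factors ≥ 2). So xy^{q+1}z = a^{q(1+k)} ∉ L.
This is a contradiction; hence L is not regular.

a^{q(1+k)}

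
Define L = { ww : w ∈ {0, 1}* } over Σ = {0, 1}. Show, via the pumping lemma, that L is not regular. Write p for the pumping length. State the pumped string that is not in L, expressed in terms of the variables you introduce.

Suppose for contradiction that L is regular, and let p be the pumping length.
Take w = 0^p 1^p 0^p 1^p = uu where u = 0^p1^p; then w ∈ L and |w| = 4p ≥ p.
The pumping lemma gives a decomposition w = xyz where |xy| ≤ p and |y| > 0.
Because |xy| ≤ p and w begins with p copies of 0, we have y = 0^k with 1 ≤ k ≤ p.
Pump with i = 2: xy^2z = 0^{p+k} 1^p 0^p 1^p, of length 4p+k. Suppose this equals vv. The string starts with 0 and ends with 1, so v does too; thus the boundary between the two copies of v is a 1→0 transition. There is exactly one such transition, at position 2p+k, so |v| = 2p+k and |vv| = 4p+2k ≠ 4p+k since k ≥ 1. So xy^2z ∉ L.
Contradiction. Therefore L is not regular.

0^{p+k} 1^p 0^p 1^p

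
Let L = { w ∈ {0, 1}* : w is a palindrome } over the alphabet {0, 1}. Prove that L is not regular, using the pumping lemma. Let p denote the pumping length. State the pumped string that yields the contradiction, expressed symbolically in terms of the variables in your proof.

Toward a contradiction, assume L is regular with pumping length p.
Take w = 0^p 1 0^p, a palindrome of length 2p+1 ≥ p.
Write w = xyz as guaranteed by the lemma, with |xy| ≤ p and |y| > 0.
Because |xy| ≤ p and w begins with p copies of 0, we have y = 0^k with 1 ≤ k ≤ p.
Pump with i = 2: xy^2z = 0^{p+k} 1 0^p. Its reverse is 0^p 1 0^{p+k}, which differs from xy^2z since k ≥ 1. So xy^2z is not a palindrome and xy^2z ∉ L.
This contradicts the pumping lemma, so L is not regular.

0^{p+k} 1 0^p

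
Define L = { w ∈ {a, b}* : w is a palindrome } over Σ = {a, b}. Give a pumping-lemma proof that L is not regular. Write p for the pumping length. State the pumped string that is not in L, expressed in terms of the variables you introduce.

a^{p+k} b a^p

Assume L is regular. Let p be the pumping length given by the pumping lemma.
Take w = a^p b a^p, a palindrome of length 2p+1 ≥ p.
By the pumping lemma, w = xyz with |xy| ≤ p and y is nonempty.
Since the first p symbols of w are all a's and |xy| ≤ p, y lies entirely in the leading a-block: y = a^k for some k with 1 ≤ k ≤ p.
Pump with i = 2: xy^2z = a^{p+k} b a^p. Its reverse is a^p b a^{p+k}, which differs from xy^2z since k ≥ 1. So xy^2z is not a palindrome and xy^2z ∉ L.
This contradicts the pumping lemma, so L is not regular.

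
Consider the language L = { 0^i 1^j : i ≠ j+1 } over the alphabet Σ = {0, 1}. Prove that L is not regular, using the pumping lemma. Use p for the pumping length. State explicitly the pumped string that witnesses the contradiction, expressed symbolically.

Assume L is regular. Let p be the pumping length given by the pumping lemma.
Choose w = 0^p 1^{p+p!-1}. Since p ≠ (p+p!-1)+1 = p+p!, w ∈ L; and |w| ≥ p.
Write w = xyz as guaranteed by the lemma, with |xy| ≤ p and |y| ≥ 1.
The first p characters of w are 0's, so xy (and hence y) consists only of 0's. Write y = 0^k, 1 ≤ k ≤ p.
Since 1 ≤ k ≤ p, k divides p!; set t = 1 + p!/k. Then xy^t z has p + (p!/k)·k = p + p! copies of 0. Now the 0-count is p+p! and (1-count)+1 = (p+p!-1)+1 = p+p!, so i ≠ j+1 fails. So xy^t z = 0^{p+p!} 1^{p+p!-1} ∉ L.
This is a contradiction; hence L is not regular.

0^{p+p!} 1^{p+p!-1}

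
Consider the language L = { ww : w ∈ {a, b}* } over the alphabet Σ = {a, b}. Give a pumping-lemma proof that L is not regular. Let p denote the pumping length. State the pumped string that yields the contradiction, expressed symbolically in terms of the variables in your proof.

a^{p+k} b^p a^p b^p

Toward a contradiction, assume L is regular with pumping length p.
Take w = a^p b^p a^p b^p = uu where u = a^pb^p; then w ∈ L and |w| = 4p ≥ p.
By the pumping lemma, w = xyz with |xy| ≤ p and |y| ≥ 1.
The first p characters of w are a's, so xy (and hence y) consists only of a's. Write y = a^k, 1 ≤ k ≤ p.
Pump with i = 2: xy^2z = a^{p+k} b^p a^p b^p, of length 4p+k. Suppose this equals vv. The string starts with a and ends with b, so v does too; thus the boundary between the two copies of v is a b→a transition. There is exactly one such transition, at position 2p+k, so |v| = 2p+k and |vv| = 4p+2k ≠ 4p+k since k ≥ 1. So xy^2z ∉ L.
This is a contradiction; hence L is not regular.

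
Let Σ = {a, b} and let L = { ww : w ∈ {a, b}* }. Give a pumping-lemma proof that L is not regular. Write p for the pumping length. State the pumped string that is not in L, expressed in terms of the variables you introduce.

Suppose for contradiction that L is regular, and let p be the pumping length.
Take w = a^p b^p a^p b^p = uu where u = a^pb^p; then w ∈ L and |w| = 4p ≥ p.
Write w = xyz as guaranteed by the lemma, with |xy| ≤ p and |y| > 0.
Since the first p symbols of w are all a's and |xy| ≤ p, y lies entirely in the leading a-block: y = a^k for some k with 1 ≤ k ≤ p.
Pump with i = 2: xy^2z = a^{p+k} b^p a^p b^p, of length 4p+k. Suppose this equals vv. The string starts with a and ends with b, so v does too; thus the boundary between the two copies of v is a b→a transition. There is exactly one such transition, at position 2p+k, so |v| = 2p+k and |vv| = 4p+2k ≠ 4p+k since k ≥ 1. So xy^2z ∉ L.
Contradiction. Therefore L is not regular.

a^{p+k} b^p a^p b^p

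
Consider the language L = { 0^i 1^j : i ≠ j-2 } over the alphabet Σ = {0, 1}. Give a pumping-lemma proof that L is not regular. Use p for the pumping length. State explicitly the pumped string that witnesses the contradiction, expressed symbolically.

0^{p+p!} 1^{p+p!+2}

Assume L is regular. Let p be the pumping length given by the pumping lemma.
Choose w = 0^p 1^{p+p!+2}. Since p ≠ (p+p!+2)-2 = p+p!, w ∈ L; and |w| ≥ p.
Write w = xyz as guaranteed by the lemma, with |xy| ≤ p and |y| > 0.
Since the first p symbols of w are all 0's and |xy| ≤ p, y lies entirely in the leading 0-block: y = 0^k for some k with 1 ≤ k ≤ p.
Since 1 ≤ k ≤ p, k divides p!; set t = 1 + p!/k. Then xy^t z has p + (p!/k)·k = p + p! copies of 0. Now the 0-count is p+p! and (1-count)-2 = (p+p!+2)-2 = p+p!, so i ≠ j-2 fails. So xy^t z = 0^{p+p!} 1^{p+p!+2} ∉ L.
Contradiction. Therefore L is not regular.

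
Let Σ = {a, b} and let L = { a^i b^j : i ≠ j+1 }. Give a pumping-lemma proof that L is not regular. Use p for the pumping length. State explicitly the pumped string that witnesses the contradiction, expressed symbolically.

Toward a contradiction, assume L is regular with pumping length p.
Choose w = a^p b^{p+p!-1}. Since p ≠ (p+p!-1)+1 = p+p!, w ∈ L; and |w| ≥ p.
By the pumping lemma, w = xyz with |xy| ≤ p and y is nonempty.
The first p characters of w are a's, so xy (and hence y) consists only of a's. Write y = a^k, 1 ≤ k ≤ p.
Since 1 ≤ k ≤ p, k divides p!; set t = 1 + p!/k. Then xy^t z has p + (p!/k)·k = p + p! copies of a. Now the a-count is p+p! and (b-count)+1 = (p+p!-1)+1 = p+p!, so i ≠ j+1 fails. So xy^t z = a^{p+p!} b^{p+p!-1} ∉ L.
This is a contradiction; hence L is not regular.

a^{p+p!} b^{p+p!-1}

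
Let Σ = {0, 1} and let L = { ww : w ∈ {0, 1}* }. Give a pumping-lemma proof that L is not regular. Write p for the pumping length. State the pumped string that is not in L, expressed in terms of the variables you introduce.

Suppose for contradiction that L is regular, and let p be the pumping length.
Take w = 0^p 1^p 0^p 1^p = uu where u = 0^p1^p; then w ∈ L and |w| = 4p ≥ p.
The pumping lemma gives a decomposition w = xyz where |xy| ≤ p and y is nonempty.
Because |xy| ≤ p and w begins with p copies of 0, we have y = 0^k with 1 ≤ k ≤ p.
Pump with i = 2: xy^2z = 0^{p+k} 1^p 0^p 1^p, of length 4p+k. Suppose this equals vv. The string starts with 0 and ends with 1, so v does too; thus the boundary between the two copies of v is a 1→0 transition. There is exactly one such transition, at position 2p+k, so |v| = 2p+k and |vv| = 4p+2k ≠ 4p+k since k ≥ 1. So xy^2z ∉ L.
Contradiction. Therefore L is not regular.

0^{p+k} 1^p 0^p 1^p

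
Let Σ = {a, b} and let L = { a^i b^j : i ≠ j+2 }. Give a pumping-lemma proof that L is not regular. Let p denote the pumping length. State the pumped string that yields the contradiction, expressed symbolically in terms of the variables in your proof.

a^{p+p!} b^{p+p!-2}

Assume L is regular; let p be its pumping constant.
Choose w = a^p b^{p+p!-2}. Since p ≠ (p+p!-2)+2 = p+p!, w ∈ L; and |w| ≥ p.
The pumping lemma gives a decomposition w = xyz where |xy| ≤ p and y is nonempty.
Because |xy| ≤ p and w begins with p copies of a, we have y = a^k with 1 ≤ k ≤ p.
Since 1 ≤ k ≤ p, k divides p!; set t = 1 + p!/k. Then xy^t z has p + (p!/k)·k = p + p! copies of a. Now the a-count is p+p! and (b-count)+2 = (p+p!-2)+2 = p+p!, so i ≠ j+2 fails. So xy^t z = a^{p+p!} b^{p+p!-2} ∉ L.
This contradicts the pumping lemma, so L is not regular.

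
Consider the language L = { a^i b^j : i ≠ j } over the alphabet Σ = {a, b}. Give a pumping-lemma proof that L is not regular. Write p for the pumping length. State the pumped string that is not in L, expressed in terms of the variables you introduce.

Toward a contradiction, assume L is regular with pumping length p.
Choose w = a^p b^{p+p!}. Since p ≠ p+p!, w ∈ L; and |w| ≥ p.
Write w = xyz as guaranteed by the lemma, with |xy| ≤ p and y is nonempty.
Since the first p symbols of w are all a's and |xy| ≤ p, y lies entirely in the leading a-block: y = a^k for some k with 1 ≤ k ≤ p.
Since 1 ≤ k ≤ p, k divides p!; set t = 1 + p!/k. Then xy^t z has p + (p!/k)·k = p + p! copies of a. Now the a-count equals the b-count, so i ≠ j fails. So xy^t z = a^{p+p!} b^{p+p!} ∉ L.
This is a contradiction; hence L is not regular.

a^{p+p!} b^{p+p!}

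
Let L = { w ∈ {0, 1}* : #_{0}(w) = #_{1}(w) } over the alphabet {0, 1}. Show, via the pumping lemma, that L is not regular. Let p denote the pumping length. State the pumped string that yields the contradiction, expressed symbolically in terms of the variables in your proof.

Assume L is regular. Let p be the pumping length given by the pumping lemma.
Choose w = 0^p 1^p ∈ L with |w| = 2p ≥ p.
Write w = xyz as guaranteed by the lemma, with |xy| ≤ p and |y| > 0.
Since the first p symbols of w are all 0's and |xy| ≤ p, y lies entirely in the leading 0-block: y = 0^k for some k with 1 ≤ k ≤ p.
Pump with i = 2: xy^2z = 0^{p+k} 1^p has p+k occurrences of 0 but only p of 1. Since k ≥ 1 the counts differ, so xy^2z ∉ L.
This is a contradiction; hence L is not regular.

0^{p+k} 1^p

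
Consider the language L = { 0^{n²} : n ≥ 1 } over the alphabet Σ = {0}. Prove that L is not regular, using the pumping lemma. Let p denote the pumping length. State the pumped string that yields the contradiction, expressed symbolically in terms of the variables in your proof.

Assume L is regular; let p be its pumping constant.
Take w = 0^{p²} ∈ L with |w| = p² ≥ p.
Write w = xyz as guaranteed by the lemma, with |xy| ≤ p and y is nonempty.
Then y = 0^k for some k with 1 ≤ k ≤ p.
Pump with i = 2: xy^2z = 0^{p²+k}. Since 1 ≤ k ≤ p, p² < p²+k ≤ p²+p < (p+1)², so p²+k lies strictly between consecutive squares and is not a perfect square. So xy^2z ∉ L.
This is a contradiction; hence L is not regular.

0^{p²+k}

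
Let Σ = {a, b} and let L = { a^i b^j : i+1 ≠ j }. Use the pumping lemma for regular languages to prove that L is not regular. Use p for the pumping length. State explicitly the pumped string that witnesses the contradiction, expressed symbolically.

a^{p+p!} b^{p+p!+1}

Toward a contradiction, assume L is regular with pumping length p.
Choose w = a^p b^{p+p!+1}. Since p ≠ (p+p!+1)-1 = p+p!, w ∈ L; and |w| ≥ p.
Write w = xyz as guaranteed by the lemma, with |xy| ≤ p and |y| ≥ 1.
Because |xy| ≤ p and w begins with p copies of a, we have y = a^k with 1 ≤ k ≤ p.
Since 1 ≤ k ≤ p, k divides p!; set t = 1 + p!/k. Then xy^t z has p + (p!/k)·k = p + p! copies of a. Now the a-count is p+p! and (b-count)-1 = (p+p!+1)-1 = p+p!, so i+1 ≠ j fails. So xy^t z = a^{p+p!} b^{p+p!+1} ∉ L.
This contradicts the pumping lemma, so L is not regular.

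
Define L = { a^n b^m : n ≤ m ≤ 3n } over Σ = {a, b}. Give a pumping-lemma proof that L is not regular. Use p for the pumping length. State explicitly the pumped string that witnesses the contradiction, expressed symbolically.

a^{p+k} b^p

Suppose for contradiction that L is regular, and let p be the pumping length.
Take w = a^p b^p ∈ L (since p ≤ p ≤ 3p), with |w| = 2p ≥ p.
Write w = xyz as guaranteed by the lemma, with |xy| ≤ p and |y| > 0.
Because |xy| ≤ p and w begins with p copies of a, we have y = a^k with 1 ≤ k ≤ p.
Pump with i = 2: xy^2z = a^{p+k} b^p. Now n = p+k > p = m, so the condition n ≤ m fails. Thus xy^2z ∉ L.
Contradiction. Therefore L is not regular.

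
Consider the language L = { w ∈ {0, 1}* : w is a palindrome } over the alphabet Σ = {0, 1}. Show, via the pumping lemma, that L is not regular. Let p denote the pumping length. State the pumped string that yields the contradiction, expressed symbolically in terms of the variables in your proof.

0^{p+k} 1 0^p

Assume L is regular. Let p be the pumping length given by the pumping lemma.
Take w = 0^p 1 0^p, a palindrome of length 2p+1 ≥ p.
The pumping lemma gives a decomposition w = xyz where |xy| ≤ p and |y| > 0.
Since the first p symbols of w are all 0's and |xy| ≤ p, y lies entirely in the leading 0-block: y = 0^k for some k with 1 ≤ k ≤ p.
Pump with i = 2: xy^2z = 0^{p+k} 1 0^p. Its reverse is 0^p 1 0^{p+k}, which differs from xy^2z since k ≥ 1. So xy^2z is not a palindrome and xy^2z ∉ L.
Contradiction. Therefore L is not regular.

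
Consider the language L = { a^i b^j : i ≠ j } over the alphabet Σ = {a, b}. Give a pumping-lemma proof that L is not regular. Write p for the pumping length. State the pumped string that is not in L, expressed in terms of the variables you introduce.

Assume L is regular; let p be its pumping constant.
Choose w = a^p b^{p+p!}. Since p ≠ p+p!, w ∈ L; and |w| ≥ p.
Write w = xyz as guaranteed by the lemma, with |xy| ≤ p and y is nonempty.
The first p characters of w are a's, so xy (and hence y) consists only of a's. Write y = a^k, 1 ≤ k ≤ p.
Since 1 ≤ k ≤ p, k divides p!; set t = 1 + p!/k. Then xy^t z has p + (p!/k)·k = p + p! copies of a. Now the a-count equals the b-count, so i ≠ j fails. So xy^t z = a^{p+p!} b^{p+p!} ∉ L.
This is a contradiction; hence L is not regular.

a^{p+p!} b^{p+p!}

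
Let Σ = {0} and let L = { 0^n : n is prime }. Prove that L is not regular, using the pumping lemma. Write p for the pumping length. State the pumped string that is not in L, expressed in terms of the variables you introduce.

Suppose for contradiction that L is regular, and let p be the pumping length.
Let q be a prime with q ≥ p+2 (infinitely many primes exist), and take w = 0^q ∈ L with |w| = q ≥ p.
By the pumping lemma, w = xyz with |xy| ≤ p and |y| ≥ 1.
Then y = 0^k for some k with 1 ≤ k ≤ p.
Since 1 ≤ k ≤ p, |xz| = q-k. Pump with i = q+1: |xy^{q+1}z| = (q-k)+(q+1)k = q+qk = q(1+k), which is composite (both factors ≥ 2). So xy^{q+1}z = 0^{q(1+k)} ∉ L.
Contradiction. Therefore L is not regular.

0^{q(1+k)}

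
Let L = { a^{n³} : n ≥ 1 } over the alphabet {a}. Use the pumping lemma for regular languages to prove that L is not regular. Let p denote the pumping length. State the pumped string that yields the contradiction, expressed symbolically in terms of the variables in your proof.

a^{p³+k}

Suppose for contradiction that L is regular, and let p be the pumping length.
Take w = a^{p³} ∈ L with |w| = p³ ≥ p.
The pumping lemma gives a decomposition w = xyz where |xy| ≤ p and y is nonempty.
Then y = a^k for some k with 1 ≤ k ≤ p.
Pump with i = 2: xy^2z = a^{p³+k}. Since 1 ≤ k ≤ p, p³ < p³+k ≤ p³+p < p³+3p²+3p+1 = (p+1)³, so p³+k is not a perfect cube. So xy^2z ∉ L.
This is a contradiction; hence L is not regular.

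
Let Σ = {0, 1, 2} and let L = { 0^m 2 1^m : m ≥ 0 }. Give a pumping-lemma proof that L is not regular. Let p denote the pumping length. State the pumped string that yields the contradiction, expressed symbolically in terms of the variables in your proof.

Assume L is regular; let p be its pumping constant.
Take w = 0^p 2 1^p ∈ L with |w| = 2p+1 ≥ p.
The pumping lemma gives a decomposition w = xyz where |xy| ≤ p and y is nonempty.
Because |xy| ≤ p and w begins with p copies of 0, we have y = 0^k with 1 ≤ k ≤ p.
Pump with i = 2: xy^2z = 0^{p+k} 2 1^p, which would require p+k = p. But k ≥ 1, so xy^2z ∉ L.
This contradicts the pumping lemma, so L is not regular.

0^{p+k} 2 1^p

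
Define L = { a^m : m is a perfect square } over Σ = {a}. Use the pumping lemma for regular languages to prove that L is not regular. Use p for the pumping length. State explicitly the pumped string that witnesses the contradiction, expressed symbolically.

a^{p²+k}

Assume L is regular. Let p be the pumping length given by the pumping lemma.
Take w = a^{p²} ∈ L with |w| = p² ≥ p.
The pumping lemma gives a decomposition w = xyz where |xy| ≤ p and |y| ≥ 1.
Then y = a^k for some k with 1 ≤ k ≤ p.
Pump with i = 2: xy^2z = a^{p²+k}. Since 1 ≤ k ≤ p, p² < p²+k ≤ p²+p < (p+1)², so p²+k lies strictly between consecutive squares and is not a perfect square. So xy^2z ∉ L.
This is a contradiction; hence L is not regular.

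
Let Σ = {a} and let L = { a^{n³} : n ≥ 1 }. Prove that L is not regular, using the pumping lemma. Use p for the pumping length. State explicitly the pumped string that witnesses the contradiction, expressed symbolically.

a^{p³+k}

Assume L is regular. Let p be the pumping length given by the pumping lemma.
Take w = a^{p³} ∈ L with |w| = p³ ≥ p.
The pumping lemma gives a decomposition w = xyz where |xy| ≤ p and |y| ≥ 1.
Then y = a^k for some k with 1 ≤ k ≤ p.
Pump with i = 2: xy^2z = a^{p³+k}. Since 1 ≤ k ≤ p, p³ < p³+k ≤ p³+p < p³+3p²+3p+1 = (p+1)³, so p³+k is not a perfect cube. So xy^2z ∉ L.
Contradiction. Therefore L is not regular.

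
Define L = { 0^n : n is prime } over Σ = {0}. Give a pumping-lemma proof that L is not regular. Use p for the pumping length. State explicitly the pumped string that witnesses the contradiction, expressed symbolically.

0^{q(1+k)}

Toward a contradiction, assume L is regular with pumping length p.
Let q be a prime with q ≥ p+2 (infinitely many primes exist), and take w = 0^q ∈ L with |w| = q ≥ p.
Write w = xyz as guaranteed by the lemma, with |xy| ≤ p and |y| > 0.
Then y = 0^k for some k with 1 ≤ k ≤ p.
Since 1 ≤ k ≤ p, |xz| = q-k. Pump with i = q+1: |xy^{q+1}z| = (q-k)+(q+1)k = q+qk = q(1+k), which is composite (both factors ≥ 2). So xy^{q+1}z = 0^{q(1+k)} ∉ L.
Contradiction. Therefore L is not regular.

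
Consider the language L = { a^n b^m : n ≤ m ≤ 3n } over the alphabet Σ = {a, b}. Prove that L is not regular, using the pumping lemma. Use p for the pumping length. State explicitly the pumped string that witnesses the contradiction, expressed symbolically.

a^{p+k} b^p

Assume L is regular. Let p be the pumping length given by the pumping lemma.
Take w = a^p b^p ∈ L (since p ≤ p ≤ 3p), with |w| = 2p ≥ p.
Write w = xyz as guaranteed by the lemma, with |xy| ≤ p and |y| ≥ 1.
The first p characters of w are a's, so xy (and hence y) consists only of a's. Write y = a^k, 1 ≤ k ≤ p.
Pump with i = 2: xy^2z = a^{p+k} b^p. Now n = p+k > p = m, so the condition n ≤ m fails. Thus xy^2z ∉ L.
This is a contradiction; hence L is not regular.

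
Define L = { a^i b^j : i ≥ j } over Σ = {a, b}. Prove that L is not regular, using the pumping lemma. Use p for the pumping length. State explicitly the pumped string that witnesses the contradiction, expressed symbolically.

a^{p-k} b^p

Assume L is regular; let p be its pumping constant.
Choose w = a^p b^p ∈ L, with |w| = 2p ≥ p.
By the pumping lemma, w = xyz with |xy| ≤ p and |y| ≥ 1.
Because |xy| ≤ p and w begins with p copies of a, we have y = a^k with 1 ≤ k ≤ p.
Consider xy^0z = xz = a^{p-k} b^p. Since k ≥ 1, the a-count p-k is less than p, so i ≥ j fails; thus xz ∉ L.
This contradicts the pumping lemma, so L is not regular.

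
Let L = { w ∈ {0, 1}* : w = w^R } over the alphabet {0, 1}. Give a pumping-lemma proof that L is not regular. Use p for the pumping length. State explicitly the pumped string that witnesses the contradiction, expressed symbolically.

0^{p+k} 1 0^p

Assume L is regular; let p be its pumping constant.
Take w = 0^p 1 0^p, a palindrome of length 2p+1 ≥ p.
Write w = xyz as guaranteed by the lemma, with |xy| ≤ p and |y| ≥ 1.
Because |xy| ≤ p and w begins with p copies of 0, we have y = 0^k with 1 ≤ k ≤ p.
Pump with i = 2: xy^2z = 0^{p+k} 1 0^p. Its reverse is 0^p 1 0^{p+k}, which differs from xy^2z since k ≥ 1. So xy^2z is not a palindrome and xy^2z ∉ L.
This is a contradiction; hence L is not regular.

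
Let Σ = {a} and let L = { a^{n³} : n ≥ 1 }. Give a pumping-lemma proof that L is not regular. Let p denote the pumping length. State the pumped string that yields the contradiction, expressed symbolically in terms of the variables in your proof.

a^{p³+k}

Toward a contradiction, assume L is regular with pumping length p.
Take w = a^{p³} ∈ L with |w| = p³ ≥ p.
The pumping lemma gives a decomposition w = xyz where |xy| ≤ p and |y| > 0.
Then y = a^k for some k with 1 ≤ k ≤ p.
Pump with i = 2: xy^2z = a^{p³+k}. Since 1 ≤ k ≤ p, p³ < p³+k ≤ p³+p < p³+3p²+3p+1 = (p+1)³, so p³+k is not a perfect cube. So xy^2z ∉ L.
This contradicts the pumping lemma, so L is not regular.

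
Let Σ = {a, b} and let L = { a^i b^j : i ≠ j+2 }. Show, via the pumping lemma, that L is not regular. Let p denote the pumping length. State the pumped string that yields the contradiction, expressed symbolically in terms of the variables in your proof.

a^{p+p!} b^{p+p!-2}

Toward a contradiction, assume L is regular with pumping length p.
Choose w = a^p b^{p+p!-2}. Since p ≠ (p+p!-2)+2 = p+p!, w ∈ L; and |w| ≥ p.
The pumping lemma gives a decomposition w = xyz where |xy| ≤ p and |y| ≥ 1.
Since the first p symbols of w are all a's and |xy| ≤ p, y lies entirely in the leading a-block: y = a^k for some k with 1 ≤ k ≤ p.
Since 1 ≤ k ≤ p, k divides p!; set t = 1 + p!/k. Then xy^t z has p + (p!/k)·k = p + p! copies of a. Now the a-count is p+p! and (b-count)+2 = (p+p!-2)+2 = p+p!, so i ≠ j+2 fails. So xy^t z = a^{p+p!} b^{p+p!-2} ∉ L.
Contradiction. Therefore L is not regular.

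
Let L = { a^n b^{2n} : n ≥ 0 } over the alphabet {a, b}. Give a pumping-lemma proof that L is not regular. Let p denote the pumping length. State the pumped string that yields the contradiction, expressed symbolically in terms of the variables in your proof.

a^{p+k} b^{2p}

Toward a contradiction, assume L is regular with pumping length p.
Take w = a^p b^{2p}. Then w ∈ L and |w| = 3p ≥ p.
By the pumping lemma, w = xyz with |xy| ≤ p and |y| ≥ 1.
Since the first p symbols of w are all a's and |xy| ≤ p, y lies entirely in the leading a-block: y = a^k for some k with 1 ≤ k ≤ p.
Pump with i = 2: xy^2z = a^{p+k} b^{2p}. For this to lie in L we would need 2p = 2(p+k), which forces k = 0. But k ≥ 1, so xy^2z ∉ L.
This is a contradiction; hence L is not regular.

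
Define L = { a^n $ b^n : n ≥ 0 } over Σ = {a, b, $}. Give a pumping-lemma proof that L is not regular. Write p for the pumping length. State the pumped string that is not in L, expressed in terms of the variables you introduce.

a^{p+k} $ b^p

Assume L is regular. Let p be the pumping length given by the pumping lemma.
Take w = a^p $ b^p ∈ L with |w| = 2p+1 ≥ p.
The pumping lemma gives a decomposition w = xyz where |xy| ≤ p and |y| ≥ 1.
The first p characters of w are a's, so xy (and hence y) consists only of a's. Write y = a^k, 1 ≤ k ≤ p.
Pump with i = 2: xy^2z = a^{p+k} $ b^p, which would require p+k = p. But k ≥ 1, so xy^2z ∉ L.
Contradiction. Therefore L is not regular.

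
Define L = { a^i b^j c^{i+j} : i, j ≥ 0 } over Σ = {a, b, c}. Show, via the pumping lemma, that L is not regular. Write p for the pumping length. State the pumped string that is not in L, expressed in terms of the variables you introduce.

a^{p+k} b^p c^{2p}

Assume L is regular; let p be its pumping constant.
Take w = a^p b^p c^{2p} ∈ L (with i=j=p, i+j=2p), |w| = 4p ≥ p.
By the pumping lemma, w = xyz with |xy| ≤ p and |y| > 0.
Since the first p symbols of w are all a's and |xy| ≤ p, y lies entirely in the leading a-block: y = a^k for some k with 1 ≤ k ≤ p.
Consider xy^2z = a^{p+k} b^p c^{2p}. Now the a- and b-counts sum to 2p+k, but the c-count is 2p ≠ 2p+k. So xy^2z ∉ L.
This is a contradiction; hence L is not regular.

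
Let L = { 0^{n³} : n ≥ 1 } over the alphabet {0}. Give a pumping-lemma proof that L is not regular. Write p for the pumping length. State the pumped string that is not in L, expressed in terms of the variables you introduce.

Toward a contradiction, assume L is regular with pumping length p.
Take w = 0^{p³} ∈ L with |w| = p³ ≥ p.
Write w = xyz as guaranteed by the lemma, with |xy| ≤ p and y is nonempty.
Then y = 0^k for some k with 1 ≤ k ≤ p.
Pump with i = 2: xy^2z = 0^{p³+k}. Since 1 ≤ k ≤ p, p³ < p³+k ≤ p³+p < p³+3p²+3p+1 = (p+1)³, so p³+k is not a perfect cube. So xy^2z ∉ L.
This is a contradiction; hence L is not regular.

0^{p³+k}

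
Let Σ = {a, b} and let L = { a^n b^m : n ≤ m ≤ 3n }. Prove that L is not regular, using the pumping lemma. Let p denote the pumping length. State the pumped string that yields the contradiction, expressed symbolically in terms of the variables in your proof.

a^{p+k} b^p

Suppose for contradiction that L is regular, and let p be the pumping length.
Take w = a^p b^p ∈ L (since p ≤ p ≤ 3p), with |w| = 2p ≥ p.
The pumping lemma gives a decomposition w = xyz where |xy| ≤ p and y is nonempty.
Since the first p symbols of w are all a's and |xy| ≤ p, y lies entirely in the leading a-block: y = a^k for some k with 1 ≤ k ≤ p.
Pump with i = 2: xy^2z = a^{p+k} b^p. Now n = p+k > p = m, so the condition n ≤ m fails. Thus xy^2z ∉ L.
Contradiction. Therefore L is not regular.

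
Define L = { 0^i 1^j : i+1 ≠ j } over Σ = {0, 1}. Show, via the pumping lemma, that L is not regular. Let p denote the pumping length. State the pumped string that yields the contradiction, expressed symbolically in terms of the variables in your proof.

0^{p+p!} 1^{p+p!+1}

Toward a contradiction, assume L is regular with pumping length p.
Choose w = 0^p 1^{p+p!+1}. Since p ≠ (p+p!+1)-1 = p+p!, w ∈ L; and |w| ≥ p.
The pumping lemma gives a decomposition w = xyz where |xy| ≤ p and |y| > 0.
Since the first p symbols of w are all 0's and |xy| ≤ p, y lies entirely in the leading 0-block: y = 0^k for some k with 1 ≤ k ≤ p.
Since 1 ≤ k ≤ p, k divides p!; set t = 1 + p!/k. Then xy^t z has p + (p!/k)·k = p + p! copies of 0. Now the 0-count is p+p! and (1-count)-1 = (p+p!+1)-1 = p+p!, so i+1 ≠ j fails. So xy^t z = 0^{p+p!} 1^{p+p!+1} ∉ L.
This is a contradiction; hence L is not regular.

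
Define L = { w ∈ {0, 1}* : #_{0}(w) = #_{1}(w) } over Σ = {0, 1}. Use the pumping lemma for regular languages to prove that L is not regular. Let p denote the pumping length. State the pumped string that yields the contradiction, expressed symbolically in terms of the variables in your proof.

0^{p+k} 1^p

Assume L is regular; let p be its pumping constant.
Choose w = 0^p 1^p ∈ L with |w| = 2p ≥ p.
By the pumping lemma, w = xyz with |xy| ≤ p and |y| ≥ 1.
Since the first p symbols of w are all 0's and |xy| ≤ p, y lies entirely in the leading 0-block: y = 0^k for some k with 1 ≤ k ≤ p.
Pump with i = 2: xy^2z = 0^{p+k} 1^p has p+k occurrences of 0 but only p of 1. Since k ≥ 1 the counts differ, so xy^2z ∉ L.
This contradicts the pumping lemma, so L is not regular.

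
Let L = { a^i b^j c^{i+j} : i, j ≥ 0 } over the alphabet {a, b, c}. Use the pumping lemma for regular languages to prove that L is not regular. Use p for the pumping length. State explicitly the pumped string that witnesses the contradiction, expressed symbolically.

a^{p+k} b^p c^{2p}

Assume L is regular; let p be its pumping constant.
Take w = a^p b^p c^{2p} ∈ L (with i=j=p, i+j=2p), |w| = 4p ≥ p.
Write w = xyz as guaranteed by the lemma, with |xy| ≤ p and y is nonempty.
Since the first p symbols of w are all a's and |xy| ≤ p, y lies entirely in the leading a-block: y = a^k for some k with 1 ≤ k ≤ p.
Consider xy^2z = a^{p+k} b^p c^{2p}. Now the a- and b-counts sum to 2p+k, but the c-count is 2p ≠ 2p+k. So xy^2z ∉ L.
This contradicts the pumping lemma, so L is not regular.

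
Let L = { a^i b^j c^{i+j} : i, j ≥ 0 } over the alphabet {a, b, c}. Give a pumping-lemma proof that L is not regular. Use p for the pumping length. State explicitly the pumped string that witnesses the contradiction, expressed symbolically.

a^{p+k} b^p c^{2p}

Assume L is regular; let p be its pumping constant.
Take w = a^p b^p c^{2p} ∈ L (with i=j=p, i+j=2p), |w| = 4p ≥ p.
By the pumping lemma, w = xyz with |xy| ≤ p and |y| ≥ 1.
The first p characters of w are a's, so xy (and hence y) consists only of a's. Write y = a^k, 1 ≤ k ≤ p.
Consider xy^2z = a^{p+k} b^p c^{2p}. Now the a- and b-counts sum to 2p+k, but the c-count is 2p ≠ 2p+k. So xy^2z ∉ L.
Contradiction. Therefore L is not regular.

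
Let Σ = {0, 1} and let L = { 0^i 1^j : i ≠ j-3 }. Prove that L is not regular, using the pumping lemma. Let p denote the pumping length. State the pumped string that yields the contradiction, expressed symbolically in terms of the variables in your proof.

Suppose for contradiction that L is regular, and let p be the pumping length.
Choose w = 0^p 1^{p+p!+3}. Since p ≠ (p+p!+3)-3 = p+p!, w ∈ L; and |w| ≥ p.
By the pumping lemma, w = xyz with |xy| ≤ p and |y| > 0.
The first p characters of w are 0's, so xy (and hence y) consists only of 0's. Write y = 0^k, 1 ≤ k ≤ p.
Since 1 ≤ k ≤ p, k divides p!; set t = 1 + p!/k. Then xy^t z has p + (p!/k)·k = p + p! copies of 0. Now the 0-count is p+p! and (1-count)-3 = (p+p!+3)-3 = p+p!, so i ≠ j-3 fails. So xy^t z = 0^{p+p!} 1^{p+p!+3} ∉ L.
Contradiction. Therefore L is not regular.

0^{p+p!} 1^{p+p!+3}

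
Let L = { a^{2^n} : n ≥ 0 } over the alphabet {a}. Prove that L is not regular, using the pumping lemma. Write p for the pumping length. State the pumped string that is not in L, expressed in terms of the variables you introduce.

a^{2^p+k}

Assume L is regular. Let p be the pumping length given by the pumping lemma.
Take w = a^{2^p} ∈ L with |w| = 2^p ≥ p.
By the pumping lemma, w = xyz with |xy| ≤ p and y is nonempty.
Then y = a^k for some k with 1 ≤ k ≤ p.
Pump with i = 2: xy^2z = a^{2^p+k}. Since 1 ≤ k ≤ p < 2^p, we have 2^p < 2^p+k < 2^{p+1}, so 2^p+k is not a power of 2. So xy^2z ∉ L.
Contradiction. Therefore L is not regular.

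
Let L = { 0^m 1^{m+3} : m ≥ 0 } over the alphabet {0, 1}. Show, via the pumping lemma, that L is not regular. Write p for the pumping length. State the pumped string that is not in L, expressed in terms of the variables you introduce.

0^{p+k} 1^{p+3}

Assume L is regular; let p be its pumping constant.
Let w = 0^p 1^{p+3} ∈ L; note |w| = 2p+3 ≥ p.
By the pumping lemma, w = xyz with |xy| ≤ p and |y| > 0.
The first p characters of w are 0's, so xy (and hence y) consists only of 0's. Write y = 0^k, 1 ≤ k ≤ p.
Pump with i = 2: xy^2z = 0^{p+k} 1^{p+3}. For this to lie in L we would need p+3 = (p+k)+3, which forces k = 0. But k ≥ 1, so xy^2z ∉ L.
This is a contradiction; hence L is not regular.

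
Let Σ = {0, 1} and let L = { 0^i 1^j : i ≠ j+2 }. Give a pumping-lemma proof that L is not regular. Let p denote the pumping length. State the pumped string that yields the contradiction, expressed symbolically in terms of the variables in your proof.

0^{p+p!} 1^{p+p!-2}

Toward a contradiction, assume L is regular with pumping length p.
Choose w = 0^p 1^{p+p!-2}. Since p ≠ (p+p!-2)+2 = p+p!, w ∈ L; and |w| ≥ p.
Write w = xyz as guaranteed by the lemma, with |xy| ≤ p and |y| > 0.
The first p characters of w are 0's, so xy (and hence y) consists only of 0's. Write y = 0^k, 1 ≤ k ≤ p.
Since 1 ≤ k ≤ p, k divides p!; set t = 1 + p!/k. Then xy^t z has p + (p!/k)·k = p + p! copies of 0. Now the 0-count is p+p! and (1-count)+2 = (p+p!-2)+2 = p+p!, so i ≠ j+2 fails. So xy^t z = 0^{p+p!} 1^{p+p!-2} ∉ L.
Contradiction. Therefore L is not regular.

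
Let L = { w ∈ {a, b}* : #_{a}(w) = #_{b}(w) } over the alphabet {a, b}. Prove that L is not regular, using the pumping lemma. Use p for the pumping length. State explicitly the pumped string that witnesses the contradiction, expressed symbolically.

a^{p+k} b^p

Suppose for contradiction that L is regular, and let p be the pumping length.
Choose w = a^p b^p ∈ L with |w| = 2p ≥ p.
The pumping lemma gives a decomposition w = xyz where |xy| ≤ p and |y| > 0.
Because |xy| ≤ p and w begins with p copies of a, we have y = a^k with 1 ≤ k ≤ p.
Pump with i = 2: xy^2z = a^{p+k} b^p has p+k occurrences of a but only p of b. Since k ≥ 1 the counts differ, so xy^2z ∉ L.
This contradicts the pumping lemma, so L is not regular.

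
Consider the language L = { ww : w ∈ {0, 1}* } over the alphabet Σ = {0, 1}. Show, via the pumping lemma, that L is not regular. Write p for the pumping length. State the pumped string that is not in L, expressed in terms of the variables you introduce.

Assume L is regular. Let p be the pumping length given by the pumping lemma.
Take w = 0^p 1^p 0^p 1^p = uu where u = 0^p1^p; then w ∈ L and |w| = 4p ≥ p.
The pumping lemma gives a decomposition w = xyz where |xy| ≤ p and y is nonempty.
Since the first p symbols of w are all 0's and |xy| ≤ p, y lies entirely in the leading 0-block: y = 0^k for some k with 1 ≤ k ≤ p.
Pump with i = 2: xy^2z = 0^{p+k} 1^p 0^p 1^p, of length 4p+k. Suppose this equals vv. The string starts with 0 and ends with 1, so v does too; thus the boundary between the two copies of v is a 1→0 transition. There is exactly one such transition, at position 2p+k, so |v| = 2p+k and |vv| = 4p+2k ≠ 4p+k since k ≥ 1. So xy^2z ∉ L.
This contradicts the pumping lemma, so L is not regular.

0^{p+k} 1^p 0^p 1^p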